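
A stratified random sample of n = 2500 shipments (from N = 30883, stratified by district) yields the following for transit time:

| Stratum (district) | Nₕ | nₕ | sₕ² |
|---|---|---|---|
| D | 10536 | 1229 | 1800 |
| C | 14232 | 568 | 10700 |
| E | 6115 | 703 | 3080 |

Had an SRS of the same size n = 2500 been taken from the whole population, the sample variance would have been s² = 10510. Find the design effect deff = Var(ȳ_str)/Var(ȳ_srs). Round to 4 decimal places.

1.0724

Var(ȳ_str) = Σ Wₕ²(1−fₕ)sₕ²/nₕ with Wₕ = Nₕ/30883:
  D: (10536/30883)²·(1−1229/10536)·1800/1229 = 0.15057995
  C: (14232/30883)²·(1−568/14232)·10700/568 = 3.8409643
  E: (6115/30883)²·(1−703/6115)·3080/703 = 0.15202348
  → Var(ȳ_str) = 4.1435677.
Var(ȳ_srs) = (1 − 2500/30883)·10510/2500 = 3.8636833.
deff = 4.1435677 / 3.8636833 = 1.0724.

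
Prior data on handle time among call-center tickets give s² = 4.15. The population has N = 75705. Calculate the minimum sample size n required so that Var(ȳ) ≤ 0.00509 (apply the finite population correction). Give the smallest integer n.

807

Without fpc, n₀ = s²/D = 4.15/0.00509 = 815.3242.
With fpc, (1 − n/N)·s²/n ≤ D requires n ≥ n₀/(1 + n₀/N) = 815.3242/(1 + 815.3242/75705) = 806.6369.
Rounding up, n = 807.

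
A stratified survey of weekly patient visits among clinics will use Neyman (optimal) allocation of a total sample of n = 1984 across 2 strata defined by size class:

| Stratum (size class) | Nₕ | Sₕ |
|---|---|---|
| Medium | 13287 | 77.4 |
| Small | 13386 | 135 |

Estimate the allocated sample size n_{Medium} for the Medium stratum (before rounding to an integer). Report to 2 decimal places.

Neyman allocation: nₕ = n·NₕSₕ / Σⱼ NⱼSⱼ.
Σ NⱼSⱼ = 13287·77.4 + 13386·135 = 2.8355238 × 10^6.
n_{Medium} = 1984·13287·77.4 / (2.8355238 × 10^6) = 719.58.

719.58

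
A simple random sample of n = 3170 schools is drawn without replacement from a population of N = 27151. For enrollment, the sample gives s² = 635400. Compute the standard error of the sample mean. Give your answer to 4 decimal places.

Under SRS without replacement, Var(ȳ) = (1 − f)·s²/n with f = n/N = 3170/27151 = 0.11675445.
Var(ȳ) = (1 − 0.11675445)·635400/3170 = 0.88324555·200.44164 = 177.03919.
SE(ȳ) = √(177.03919) = 13.3056.

13.3056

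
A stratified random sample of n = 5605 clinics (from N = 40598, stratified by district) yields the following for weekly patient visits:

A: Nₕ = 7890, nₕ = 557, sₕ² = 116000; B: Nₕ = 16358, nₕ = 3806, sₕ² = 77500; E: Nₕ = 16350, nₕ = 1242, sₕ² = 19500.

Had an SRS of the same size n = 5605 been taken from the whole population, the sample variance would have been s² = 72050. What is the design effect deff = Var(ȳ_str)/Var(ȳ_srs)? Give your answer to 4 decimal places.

1.1011

Var(ȳ_str) = Σ Wₕ²(1−fₕ)sₕ²/nₕ with Wₕ = Nₕ/40598:
  A: (7890/40598)²·(1−557/7890)·116000/557 = 7.3105862
  B: (16358/40598)²·(1−3806/16358)·77500/3806 = 2.5366864
  E: (16350/40598)²·(1−1242/16350)·19500/1242 = 2.3530355
  → Var(ȳ_str) = 12.200308.
Var(ȳ_srs) = (1 − 5605/40598)·72050/5605 = 11.079876.
deff = 12.200308 / 11.079876 = 1.1011.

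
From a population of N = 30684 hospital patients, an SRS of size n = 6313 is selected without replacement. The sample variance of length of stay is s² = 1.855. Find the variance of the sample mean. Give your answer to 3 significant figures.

2.33 × 10^-4

Under SRS without replacement, Var(ȳ) = (1 − f)·s²/n with f = n/N = 6313/30684 = 0.20574241.
Var(ȳ) = (1 − 0.20574241)·1.855/6313 = 0.79425759·2.9383811 × 10^-4 = 2.3338315 × 10^-4.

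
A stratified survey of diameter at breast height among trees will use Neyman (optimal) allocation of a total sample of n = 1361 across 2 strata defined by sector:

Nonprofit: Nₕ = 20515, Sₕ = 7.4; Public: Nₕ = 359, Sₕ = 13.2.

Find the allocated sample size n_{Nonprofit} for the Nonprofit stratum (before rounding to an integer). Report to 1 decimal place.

1319.8

Neyman allocation: nₕ = n·NₕSₕ / Σⱼ NⱼSⱼ.
Σ NⱼSⱼ = 20515·7.4 + 359·13.2 = 156549.8.
n_{Nonprofit} = 1361·20515·7.4 / 156549.8 = 1319.8.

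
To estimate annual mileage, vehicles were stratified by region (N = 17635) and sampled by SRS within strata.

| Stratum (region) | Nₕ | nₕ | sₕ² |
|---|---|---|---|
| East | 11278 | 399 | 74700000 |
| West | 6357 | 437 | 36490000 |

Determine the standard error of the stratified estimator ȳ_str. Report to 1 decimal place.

289.8

Var(ȳ_str) = Σₕ Wₕ²(1 − fₕ)sₕ²/nₕ with Wₕ = Nₕ/N, N = 17635.
East: Wₕ = 0.63952367; term = 0.63952367²·(1 − 0.03537861)·74700000/399 = 73861.453.
West: Wₕ = 0.36047633; term = 0.36047633²·(1 − 0.06874312)·36490000/437 = 10104.514.
Sum = 83965.967.
SE = √(83965.967) = 289.8.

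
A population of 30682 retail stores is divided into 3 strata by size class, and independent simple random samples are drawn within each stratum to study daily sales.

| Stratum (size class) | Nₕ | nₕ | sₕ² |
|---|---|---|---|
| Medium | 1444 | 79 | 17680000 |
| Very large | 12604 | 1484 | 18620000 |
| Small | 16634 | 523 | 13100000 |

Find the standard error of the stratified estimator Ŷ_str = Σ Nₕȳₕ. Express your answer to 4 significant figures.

2.985 × 10^6

Var(Ŷ_str) = Σₕ Nₕ²(1 − fₕ)sₕ²/nₕ.
Medium: 1444²·(1 − 79/1444)·17680000/79 = 4.4111824 × 10^11.
Very large: 12604²·(1 − 1484/12604)·18620000/1484 = 1.7585672 × 10^12.
Small: 16634²·(1 − 523/16634)·13100000/523 = 6.7125696 × 10^12.
Sum = 8.912255 × 10^12.
SE = √(8.912255 × 10^12) = 2.985 × 10^6.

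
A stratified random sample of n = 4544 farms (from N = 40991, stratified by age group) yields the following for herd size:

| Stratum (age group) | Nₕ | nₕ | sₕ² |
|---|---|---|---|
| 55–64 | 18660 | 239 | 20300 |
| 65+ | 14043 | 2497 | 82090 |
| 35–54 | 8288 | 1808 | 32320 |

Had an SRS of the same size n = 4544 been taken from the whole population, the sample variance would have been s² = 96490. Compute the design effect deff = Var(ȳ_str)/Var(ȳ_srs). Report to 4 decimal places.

Var(ȳ_str) = Σ Wₕ²(1−fₕ)sₕ²/nₕ with Wₕ = Nₕ/40991:
  55–64: (18660/40991)²·(1−239/18660)·20300/239 = 17.375846
  65+: (14043/40991)²·(1−2497/14043)·82090/2497 = 3.1723868
  35–54: (8288/40991)²·(1−1808/8288)·32320/1808 = 0.57137423
  → Var(ȳ_str) = 21.119607.
Var(ȳ_srs) = (1 − 4544/40991)·96490/4544 = 18.880664.
deff = 21.119607 / 18.880664 = 1.1186.

1.1186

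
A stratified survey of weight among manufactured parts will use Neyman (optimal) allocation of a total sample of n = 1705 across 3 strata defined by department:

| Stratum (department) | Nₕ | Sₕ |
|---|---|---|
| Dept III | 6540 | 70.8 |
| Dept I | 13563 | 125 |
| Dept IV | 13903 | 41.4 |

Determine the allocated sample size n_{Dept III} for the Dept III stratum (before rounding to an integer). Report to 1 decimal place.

288.8

Neyman allocation: nₕ = n·NₕSₕ / Σⱼ NⱼSⱼ.
Σ NⱼSⱼ = 6540·70.8 + 13563·125 + 13903·41.4 = 2.7339912 × 10^6.
n_{Dept III} = 1705·6540·70.8 / (2.7339912 × 10^6) = 288.8.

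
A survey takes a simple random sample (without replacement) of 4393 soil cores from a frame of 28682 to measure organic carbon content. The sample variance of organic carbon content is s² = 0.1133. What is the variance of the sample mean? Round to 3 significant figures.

2.18 × 10^-5

Under SRS without replacement, Var(ȳ) = (1 − f)·s²/n with f = n/N = 4393/28682 = 0.15316226.
Var(ȳ) = (1 − 0.15316226)·0.1133/4393 = 0.84683774·2.5791031 × 10^-5 = 2.1840819 × 10^-5.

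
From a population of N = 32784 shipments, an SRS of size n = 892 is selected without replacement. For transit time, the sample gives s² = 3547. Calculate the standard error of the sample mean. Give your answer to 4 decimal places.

1.9668

Under SRS without replacement, Var(ȳ) = (1 − f)·s²/n with f = n/N = 892/32784 = 0.02720839.
Var(ȳ) = (1 − 0.02720839)·3547/892 = 0.97279161·3.9764574 = 3.8682644.
SE(ȳ) = √(3.8682644) = 1.9668.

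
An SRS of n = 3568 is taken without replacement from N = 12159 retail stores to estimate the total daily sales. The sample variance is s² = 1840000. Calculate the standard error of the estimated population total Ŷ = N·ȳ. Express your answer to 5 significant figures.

232100

Var(Ŷ) = N²·Var(ȳ) = N²·(1 − n/N)·s²/n.
f = 3568/12159 = 0.29344518; Var(ȳ) = 0.70655482·1840000/3568 = 364.36683.
Var(Ŷ) = 12159² · 364.36683 = 5.3868459 × 10^10.
SE(Ŷ) = √(5.3868459 × 10^10) = 232100.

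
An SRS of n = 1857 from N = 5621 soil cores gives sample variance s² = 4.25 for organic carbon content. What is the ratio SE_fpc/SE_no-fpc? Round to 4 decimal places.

0.8183

f = n/N = 1857/5621 = 0.33036826.
SE_no-fpc = √(s²/n) = 0.047839707; SE_fpc = √((1−f)s²/n) = 0.039147725.
Ratio = √(1−f) = 0.81831029.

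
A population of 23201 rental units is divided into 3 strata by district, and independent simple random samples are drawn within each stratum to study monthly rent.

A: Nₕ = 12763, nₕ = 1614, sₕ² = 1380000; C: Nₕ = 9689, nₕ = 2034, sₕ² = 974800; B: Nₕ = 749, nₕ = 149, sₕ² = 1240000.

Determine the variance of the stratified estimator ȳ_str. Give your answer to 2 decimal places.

299.01

Var(ȳ_str) = Σₕ Wₕ²(1 − fₕ)sₕ²/nₕ with Wₕ = Nₕ/N, N = 23201.
A: Wₕ = 0.55010560; term = 0.55010560²·(1 − 0.12645930)·1380000/1614 = 226.02206.
C: Wₕ = 0.41761131; term = 0.41761131²·(1 − 0.20992879)·974800/2034 = 66.035172.
B: Wₕ = 0.03228309; term = 0.03228309²·(1 − 0.19893191)·1240000/149 = 6.9479243.
Sum = 299.00516.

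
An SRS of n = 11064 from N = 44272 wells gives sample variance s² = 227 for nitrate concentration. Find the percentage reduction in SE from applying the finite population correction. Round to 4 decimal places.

f = n/N = 11064/44272 = 0.24990965.
SE_no-fpc = √(s²/n) = 0.14323754; SE_fpc = √((1−f)s²/n) = 0.12405482.
Ratio = √(1−f) = 0.86607757. Reduction = 100·(1 − 0.86607757) = 13.3922%.

13.3922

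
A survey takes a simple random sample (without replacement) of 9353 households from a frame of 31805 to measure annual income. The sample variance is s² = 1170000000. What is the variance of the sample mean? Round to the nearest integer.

88307

Under SRS without replacement, Var(ȳ) = (1 − f)·s²/n with f = n/N = 9353/31805 = 0.29407326.
Var(ȳ) = (1 − 0.29407326)·1170000000/9353 = 0.70592674·125093.55 = 88306.884.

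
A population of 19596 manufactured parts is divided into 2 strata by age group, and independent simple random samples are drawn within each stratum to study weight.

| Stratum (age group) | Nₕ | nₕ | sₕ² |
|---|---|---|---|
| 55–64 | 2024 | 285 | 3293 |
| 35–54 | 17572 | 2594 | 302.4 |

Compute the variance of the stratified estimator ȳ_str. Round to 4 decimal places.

0.1858

Var(ȳ_str) = Σₕ Wₕ²(1 − fₕ)sₕ²/nₕ with Wₕ = Nₕ/N, N = 19596.
55–64: Wₕ = 0.10328638; term = 0.10328638²·(1 − 0.14081028)·3293/285 = 0.10590637.
35–54: Wₕ = 0.89671362; term = 0.89671362²·(1 − 0.14762122)·302.4/2594 = 0.079900956.
Sum = 0.18580733.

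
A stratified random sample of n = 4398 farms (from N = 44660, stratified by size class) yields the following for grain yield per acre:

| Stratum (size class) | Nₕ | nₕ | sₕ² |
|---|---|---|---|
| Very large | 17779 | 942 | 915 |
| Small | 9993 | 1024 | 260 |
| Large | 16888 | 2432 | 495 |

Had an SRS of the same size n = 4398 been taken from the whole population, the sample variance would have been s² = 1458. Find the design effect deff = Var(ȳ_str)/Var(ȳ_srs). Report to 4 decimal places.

0.6093

Var(ȳ_str) = Σ Wₕ²(1−fₕ)sₕ²/nₕ with Wₕ = Nₕ/44660:
  Very large: (17779/44660)²·(1−942/17779)·915/942 = 0.1457823
  Small: (9993/44660)²·(1−1024/9993)·260/1024 = 0.011409743
  Large: (16888/44660)²·(1−2432/16888)·495/2432 = 0.024913259
  → Var(ȳ_str) = 0.1821053.
Var(ȳ_srs) = (1 − 4398/44660)·1458/4398 = 0.29886766.
deff = 0.1821053 / 0.29886766 = 0.6093.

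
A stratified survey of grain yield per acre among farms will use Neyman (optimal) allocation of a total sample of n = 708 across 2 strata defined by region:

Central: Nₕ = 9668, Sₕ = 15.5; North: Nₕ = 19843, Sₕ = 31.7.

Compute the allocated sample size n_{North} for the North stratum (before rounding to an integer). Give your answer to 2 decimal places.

Neyman allocation: nₕ = n·NₕSₕ / Σⱼ NⱼSⱼ.
Σ NⱼSⱼ = 9668·15.5 + 19843·31.7 = 778877.1.
n_{North} = 708·19843·31.7 / 778877.1 = 571.78.

571.78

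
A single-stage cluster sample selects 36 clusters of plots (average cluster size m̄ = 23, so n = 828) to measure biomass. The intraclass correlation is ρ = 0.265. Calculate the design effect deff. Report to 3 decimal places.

deff = 1 + (23 − 1)·0.265 = 1 + 5.83 = 6.83.

6.830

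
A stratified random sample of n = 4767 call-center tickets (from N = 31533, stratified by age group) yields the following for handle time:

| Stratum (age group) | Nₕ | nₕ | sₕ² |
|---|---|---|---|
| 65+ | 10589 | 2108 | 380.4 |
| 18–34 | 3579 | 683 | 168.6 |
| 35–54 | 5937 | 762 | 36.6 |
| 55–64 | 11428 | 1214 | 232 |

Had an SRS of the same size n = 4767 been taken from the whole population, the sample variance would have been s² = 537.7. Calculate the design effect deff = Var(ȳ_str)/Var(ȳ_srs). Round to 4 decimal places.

Var(ȳ_str) = Σ Wₕ²(1−fₕ)sₕ²/nₕ with Wₕ = Nₕ/31533:
  65+: (10589/31533)²·(1−2108/10589)·380.4/2108 = 0.016298263
  18–34: (3579/31533)²·(1−683/3579)·168.6/683 = 0.0025731585
  35–54: (5937/31533)²·(1−762/5937)·36.6/762 = 0.0014841334
  55–64: (11428/31533)²·(1−1214/11428)·232/1214 = 0.022433901
  → Var(ȳ_str) = 0.042789456.
Var(ȳ_srs) = (1 − 4767/31533)·537.7/4767 = 0.095744331.
deff = 0.042789456 / 0.095744331 = 0.4469.

0.4469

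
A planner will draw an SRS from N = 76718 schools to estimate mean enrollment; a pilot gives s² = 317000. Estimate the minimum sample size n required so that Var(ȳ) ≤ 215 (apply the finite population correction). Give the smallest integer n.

Without fpc, n₀ = s²/D = 317000/215 = 1474.4186.
With fpc, (1 − n/N)·s²/n ≤ D requires n ≥ n₀/(1 + n₀/N) = 1474.4186/(1 + 1474.4186/76718) = 1446.6165.
Rounding up, n = 1447.

1447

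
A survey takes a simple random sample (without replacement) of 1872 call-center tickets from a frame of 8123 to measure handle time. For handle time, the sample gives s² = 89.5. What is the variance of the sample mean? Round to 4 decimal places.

0.0368

Under SRS without replacement, Var(ȳ) = (1 − f)·s²/n with f = n/N = 1872/8123 = 0.23045673.
Var(ȳ) = (1 − 0.23045673)·89.5/1872 = 0.76954327·0.047809829 = 0.036791732.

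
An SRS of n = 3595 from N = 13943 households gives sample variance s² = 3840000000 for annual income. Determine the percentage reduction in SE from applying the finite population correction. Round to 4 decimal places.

f = n/N = 3595/13943 = 0.25783547.
SE_no-fpc = √(s²/n) = 1033.5135; SE_fpc = √((1−f)s²/n) = 890.36127.
Ratio = √(1−f) = 0.86148971. Reduction = 100·(1 − 0.86148971) = 13.8510%.

13.8510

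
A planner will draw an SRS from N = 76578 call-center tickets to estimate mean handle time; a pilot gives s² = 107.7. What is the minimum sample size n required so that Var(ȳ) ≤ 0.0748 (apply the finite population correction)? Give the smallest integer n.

1414

Without fpc, n₀ = s²/D = 107.7/0.0748 = 1439.8396.
With fpc, (1 − n/N)·s²/n ≤ D requires n ≥ n₀/(1 + n₀/N) = 1439.8396/(1 + 1439.8396/76578) = 1413.2670.
Rounding up, n = 1414.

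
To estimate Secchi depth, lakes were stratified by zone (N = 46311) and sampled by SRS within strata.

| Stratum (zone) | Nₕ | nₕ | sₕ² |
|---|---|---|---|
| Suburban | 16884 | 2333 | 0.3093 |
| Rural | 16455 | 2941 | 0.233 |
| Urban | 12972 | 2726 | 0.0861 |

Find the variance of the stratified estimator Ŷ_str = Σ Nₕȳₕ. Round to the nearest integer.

Var(Ŷ_str) = Σₕ Nₕ²(1 − fₕ)sₕ²/nₕ.
Suburban: 16884²·(1 − 2333/16884)·0.3093/2333 = 32571.17.
Rural: 16455²·(1 − 2941/16455)·0.233/2941 = 17617.436.
Urban: 12972²·(1 − 2726/12972)·0.0861/2726 = 4197.9629.
Sum = 54386.569.

54387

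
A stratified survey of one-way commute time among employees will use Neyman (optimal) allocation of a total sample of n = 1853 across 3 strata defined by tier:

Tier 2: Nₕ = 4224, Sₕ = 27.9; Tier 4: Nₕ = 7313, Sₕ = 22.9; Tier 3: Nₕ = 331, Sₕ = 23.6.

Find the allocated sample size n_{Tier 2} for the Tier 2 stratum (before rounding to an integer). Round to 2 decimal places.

744.98

Neyman allocation: nₕ = n·NₕSₕ / Σⱼ NⱼSⱼ.
Σ NⱼSⱼ = 4224·27.9 + 7313·22.9 + 331·23.6 = 293128.9.
n_{Tier 2} = 1853·4224·27.9 / 293128.9 = 744.98.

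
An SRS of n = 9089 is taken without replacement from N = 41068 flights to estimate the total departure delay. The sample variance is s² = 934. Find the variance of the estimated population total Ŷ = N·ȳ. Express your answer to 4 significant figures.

Var(Ŷ) = N²·Var(ȳ) = N²·(1 − n/N)·s²/n.
f = 9089/41068 = 0.22131587; Var(ȳ) = 0.77868413·934/9089 = 0.080018812.
Var(Ŷ) = 41068² · 0.080018812 = 1.3495818 × 10^8.

1.350 × 10^8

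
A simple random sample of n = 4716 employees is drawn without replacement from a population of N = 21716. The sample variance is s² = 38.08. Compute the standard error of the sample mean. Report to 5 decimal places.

0.07951

Under SRS without replacement, Var(ȳ) = (1 − f)·s²/n with f = n/N = 4716/21716 = 0.21716707.
Var(ȳ) = (1 − 0.21716707)·38.08/4716 = 0.78283293·0.0080746395 = 0.0063210938.
SE(ȳ) = √(0.0063210938) = 0.07951.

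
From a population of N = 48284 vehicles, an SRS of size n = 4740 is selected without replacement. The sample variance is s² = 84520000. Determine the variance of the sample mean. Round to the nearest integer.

16081

Under SRS without replacement, Var(ȳ) = (1 − f)·s²/n with f = n/N = 4740/48284 = 0.09816917.
Var(ȳ) = (1 − 0.09816917)·84520000/4740 = 0.90183083·17831.224 = 16080.747.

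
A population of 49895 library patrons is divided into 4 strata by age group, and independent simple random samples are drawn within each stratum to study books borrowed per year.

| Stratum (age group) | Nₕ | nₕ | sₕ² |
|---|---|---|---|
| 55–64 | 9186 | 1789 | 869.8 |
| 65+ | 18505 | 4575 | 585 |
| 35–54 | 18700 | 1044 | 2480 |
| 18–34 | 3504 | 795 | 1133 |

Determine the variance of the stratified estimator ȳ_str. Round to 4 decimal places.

0.3470

Var(ȳ_str) = Σₕ Wₕ²(1 − fₕ)sₕ²/nₕ with Wₕ = Nₕ/N, N = 49895.
55–64: Wₕ = 0.18410662; term = 0.18410662²·(1 − 0.19475288)·869.8/1789 = 0.013270188.
65+: Wₕ = 0.37087885; term = 0.37087885²·(1 − 0.24723048)·585/4575 = 0.013240089.
35–54: Wₕ = 0.37478705; term = 0.37478705²·(1 − 0.05582888)·2480/1044 = 0.31504389.
18–34: Wₕ = 0.07022748; term = 0.07022748²·(1 − 0.22688356)·1133/795 = 0.0054340275.
Sum = 0.34698819.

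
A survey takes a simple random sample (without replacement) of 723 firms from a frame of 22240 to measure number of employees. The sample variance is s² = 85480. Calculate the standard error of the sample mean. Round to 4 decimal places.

10.6951

Under SRS without replacement, Var(ȳ) = (1 − f)·s²/n with f = n/N = 723/22240 = 0.03250899.
Var(ȳ) = (1 − 0.03250899)·85480/723 = 0.96749101·118.2296 = 114.38607.
SE(ȳ) = √(114.38607) = 10.6951.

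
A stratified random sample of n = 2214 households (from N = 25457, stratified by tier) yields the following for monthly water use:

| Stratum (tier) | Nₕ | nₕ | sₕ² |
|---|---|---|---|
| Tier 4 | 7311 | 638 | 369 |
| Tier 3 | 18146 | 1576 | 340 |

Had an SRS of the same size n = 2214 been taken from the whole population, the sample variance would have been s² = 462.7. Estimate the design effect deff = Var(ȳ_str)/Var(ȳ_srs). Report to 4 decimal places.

0.7528

Var(ȳ_str) = Σ Wₕ²(1−fₕ)sₕ²/nₕ with Wₕ = Nₕ/25457:
  Tier 4: (7311/25457)²·(1−638/7311)·369/638 = 0.043540073
  Tier 3: (18146/25457)²·(1−1576/18146)·340/1576 = 0.10009484
  → Var(ȳ_str) = 0.14363491.
Var(ȳ_srs) = (1 − 2214/25457)·462.7/2214 = 0.19081251.
deff = 0.14363491 / 0.19081251 = 0.7528.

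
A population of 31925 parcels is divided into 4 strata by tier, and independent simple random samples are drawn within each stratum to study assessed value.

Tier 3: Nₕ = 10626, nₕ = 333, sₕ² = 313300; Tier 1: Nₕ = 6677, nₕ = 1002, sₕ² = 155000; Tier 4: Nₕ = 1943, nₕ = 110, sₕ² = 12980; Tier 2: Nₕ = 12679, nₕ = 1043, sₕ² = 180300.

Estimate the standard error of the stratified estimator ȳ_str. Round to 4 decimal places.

11.4957

Var(ȳ_str) = Σₕ Wₕ²(1 − fₕ)sₕ²/nₕ with Wₕ = Nₕ/N, N = 31925.
Tier 3: Wₕ = 0.33284260; term = 0.33284260²·(1 − 0.03133823)·313300/333 = 100.9639.
Tier 1: Wₕ = 0.20914644; term = 0.20914644²·(1 − 0.15006740)·155000/1002 = 5.75108.
Tier 4: Wₕ = 0.06086139; term = 0.06086139²·(1 − 0.05661348)·12980/110 = 0.41233999.
Tier 2: Wₕ = 0.39714957; term = 0.39714957²·(1 − 0.08226201)·180300/1043 = 25.022939.
Sum = 132.15026.
SE = √(132.15026) = 11.4957.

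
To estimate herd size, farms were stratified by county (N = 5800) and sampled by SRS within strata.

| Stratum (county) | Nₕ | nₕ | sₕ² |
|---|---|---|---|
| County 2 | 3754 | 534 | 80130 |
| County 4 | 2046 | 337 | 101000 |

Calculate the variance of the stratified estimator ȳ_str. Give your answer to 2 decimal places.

Var(ȳ_str) = Σₕ Wₕ²(1 − fₕ)sₕ²/nₕ with Wₕ = Nₕ/N, N = 5800.
County 2: Wₕ = 0.64724138; term = 0.64724138²·(1 − 0.14224827)·80130/534 = 53.919771.
County 4: Wₕ = 0.35275862; term = 0.35275862²·(1 − 0.16471163)·101000/337 = 31.151802.
Sum = 85.071573.

85.07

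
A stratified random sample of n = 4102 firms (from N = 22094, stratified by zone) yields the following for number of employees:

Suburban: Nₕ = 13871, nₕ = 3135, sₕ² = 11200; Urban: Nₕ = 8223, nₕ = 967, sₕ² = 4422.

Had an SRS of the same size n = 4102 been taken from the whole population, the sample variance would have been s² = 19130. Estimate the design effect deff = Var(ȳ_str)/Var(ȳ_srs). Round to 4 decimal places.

0.4342

Var(ȳ_str) = Σ Wₕ²(1−fₕ)sₕ²/nₕ with Wₕ = Nₕ/22094:
  Suburban: (13871/22094)²·(1−3135/13871)·11200/3135 = 1.0898885
  Urban: (8223/22094)²·(1−967/8223)·4422/967 = 0.55894764
  → Var(ȳ_str) = 1.6488361.
Var(ȳ_srs) = (1 − 4102/22094)·19130/4102 = 3.7977328.
deff = 1.6488361 / 3.7977328 = 0.4342.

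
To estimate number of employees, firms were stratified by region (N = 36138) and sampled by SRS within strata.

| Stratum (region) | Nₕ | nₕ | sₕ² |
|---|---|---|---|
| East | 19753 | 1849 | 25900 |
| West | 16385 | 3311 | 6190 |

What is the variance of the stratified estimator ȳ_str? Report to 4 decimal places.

4.1000

Var(ȳ_str) = Σₕ Wₕ²(1 − fₕ)sₕ²/nₕ with Wₕ = Nₕ/N, N = 36138.
East: Wₕ = 0.54659915; term = 0.54659915²·(1 − 0.09360603)·25900/1849 = 3.793305.
West: Wₕ = 0.45340085; term = 0.45340085²·(1 − 0.20207507)·6190/3311 = 0.30666073.
Sum = 4.0999657.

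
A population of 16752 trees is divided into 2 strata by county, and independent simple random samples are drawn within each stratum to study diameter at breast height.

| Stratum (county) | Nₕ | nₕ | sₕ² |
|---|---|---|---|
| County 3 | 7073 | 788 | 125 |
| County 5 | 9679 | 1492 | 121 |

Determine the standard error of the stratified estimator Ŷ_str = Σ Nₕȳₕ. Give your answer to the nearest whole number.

Var(Ŷ_str) = Σₕ Nₕ²(1 − fₕ)sₕ²/nₕ.
County 3: 7073²·(1 − 788/7073)·125/788 = 7.0516823 × 10^6.
County 5: 9679²·(1 − 1492/9679)·121/1492 = 6.4264603 × 10^6.
Sum = 1.3478143 × 10^7.
SE = √(1.3478143 × 10^7) = 3671.

3671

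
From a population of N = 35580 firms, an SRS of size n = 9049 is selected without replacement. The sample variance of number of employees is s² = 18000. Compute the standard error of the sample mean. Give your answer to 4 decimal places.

Under SRS without replacement, Var(ȳ) = (1 − f)·s²/n with f = n/N = 9049/35580 = 0.25432827.
Var(ȳ) = (1 − 0.25432827)·18000/9049 = 0.74567173·1.9891701 = 1.4832679.
SE(ȳ) = √(1.4832679) = 1.2179.

1.2179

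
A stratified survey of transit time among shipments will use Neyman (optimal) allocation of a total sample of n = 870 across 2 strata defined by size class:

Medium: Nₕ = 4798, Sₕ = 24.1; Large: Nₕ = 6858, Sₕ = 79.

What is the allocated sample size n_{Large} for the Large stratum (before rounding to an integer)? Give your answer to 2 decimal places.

Neyman allocation: nₕ = n·NₕSₕ / Σⱼ NⱼSⱼ.
Σ NⱼSⱼ = 4798·24.1 + 6858·79 = 657413.8.
n_{Large} = 870·6858·79 / 657413.8 = 716.98.

716.98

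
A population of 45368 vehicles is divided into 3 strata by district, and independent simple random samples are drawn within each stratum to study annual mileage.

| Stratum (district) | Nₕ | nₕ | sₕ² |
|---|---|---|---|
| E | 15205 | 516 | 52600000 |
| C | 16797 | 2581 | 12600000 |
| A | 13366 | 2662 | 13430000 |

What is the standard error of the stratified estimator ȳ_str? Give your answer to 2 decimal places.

109.45

Var(ȳ_str) = Σₕ Wₕ²(1 − fₕ)sₕ²/nₕ with Wₕ = Nₕ/N, N = 45368.
E: Wₕ = 0.33514812; term = 0.33514812²·(1 − 0.03393621)·52600000/516 = 11061.536.
C: Wₕ = 0.37023893; term = 0.37023893²·(1 − 0.15365839)·12600000/2581 = 566.35979.
A: Wₕ = 0.29461294; term = 0.29461294²·(1 − 0.19916205)·13430000/2662 = 350.68424.
Sum = 11978.58.
SE = √(11978.58) = 109.45.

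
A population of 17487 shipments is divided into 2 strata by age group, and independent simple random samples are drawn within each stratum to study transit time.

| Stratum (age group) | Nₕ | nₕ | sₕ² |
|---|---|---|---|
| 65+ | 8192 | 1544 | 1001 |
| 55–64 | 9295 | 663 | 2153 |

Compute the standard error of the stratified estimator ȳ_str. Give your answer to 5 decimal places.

0.98362

Var(ȳ_str) = Σₕ Wₕ²(1 − fₕ)sₕ²/nₕ with Wₕ = Nₕ/N, N = 17487.
65+: Wₕ = 0.46846229; term = 0.46846229²·(1 − 0.18847656)·1001/1544 = 0.11546148.
55–64: Wₕ = 0.53153771; term = 0.53153771²·(1 − 0.07132867)·2153/663 = 0.85204142.
Sum = 0.9675029.
SE = √(0.9675029) = 0.98362.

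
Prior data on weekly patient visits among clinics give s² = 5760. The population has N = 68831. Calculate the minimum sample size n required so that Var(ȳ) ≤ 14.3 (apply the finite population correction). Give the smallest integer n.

401

Without fpc, n₀ = s²/D = 5760/14.3 = 402.7972.
With fpc, (1 − n/N)·s²/n ≤ D requires n ≥ n₀/(1 + n₀/N) = 402.7972/(1 + 402.7972/68831) = 400.4538.
Rounding up, n = 401.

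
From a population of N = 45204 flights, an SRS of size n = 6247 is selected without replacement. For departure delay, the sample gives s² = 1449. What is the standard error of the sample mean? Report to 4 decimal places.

Under SRS without replacement, Var(ȳ) = (1 − f)·s²/n with f = n/N = 6247/45204 = 0.13819573.
Var(ȳ) = (1 − 0.13819573)·1449/6247 = 0.86180427·0.23195134 = 0.19989665.
SE(ȳ) = √(0.19989665) = 0.4471.

0.4471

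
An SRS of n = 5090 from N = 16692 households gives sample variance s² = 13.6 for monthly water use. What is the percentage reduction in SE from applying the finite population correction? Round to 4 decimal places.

f = n/N = 5090/16692 = 0.30493650.
SE_no-fpc = √(s²/n) = 0.05169048; SE_fpc = √((1−f)s²/n) = 0.043094595.
Ratio = √(1−f) = 0.83370469. Reduction = 100·(1 − 0.83370469) = 16.6295%.

16.6295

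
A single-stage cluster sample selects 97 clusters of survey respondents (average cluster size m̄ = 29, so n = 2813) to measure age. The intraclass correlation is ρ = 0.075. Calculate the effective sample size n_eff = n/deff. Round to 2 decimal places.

deff = 1 + (29 − 1)·0.075 = 1 + 2.1 = 3.1.
n_eff = 2813 / 3.1 = 907.42.

907.42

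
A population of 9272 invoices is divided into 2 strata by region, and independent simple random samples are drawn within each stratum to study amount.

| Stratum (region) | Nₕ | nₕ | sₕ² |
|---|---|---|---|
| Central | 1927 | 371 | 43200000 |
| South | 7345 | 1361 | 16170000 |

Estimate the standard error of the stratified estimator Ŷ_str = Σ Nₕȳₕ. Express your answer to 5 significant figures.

933460

Var(Ŷ_str) = Σₕ Nₕ²(1 − fₕ)sₕ²/nₕ.
Central: 1927²·(1 − 371/1927)·43200000/371 = 3.4914124 × 10^11.
South: 7345²·(1 − 1361/7345)·16170000/1361 = 5.2219809 × 10^11.
Sum = 8.7133933 × 10^11.
SE = √(8.7133933 × 10^11) = 933460.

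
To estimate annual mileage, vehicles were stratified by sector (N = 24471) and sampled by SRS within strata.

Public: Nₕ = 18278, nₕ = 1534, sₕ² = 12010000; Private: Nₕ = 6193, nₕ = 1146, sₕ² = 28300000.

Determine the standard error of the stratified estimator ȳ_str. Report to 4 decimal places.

72.7341

Var(ȳ_str) = Σₕ Wₕ²(1 − fₕ)sₕ²/nₕ with Wₕ = Nₕ/N, N = 24471.
Public: Wₕ = 0.74692493; term = 0.74692493²·(1 − 0.08392603)·12010000/1534 = 4001.3091.
Private: Wₕ = 0.25307507; term = 0.25307507²·(1 − 0.18504763)·28300000/1146 = 1288.9402.
Sum = 5290.2493.
SE = √(5290.2493) = 72.7341.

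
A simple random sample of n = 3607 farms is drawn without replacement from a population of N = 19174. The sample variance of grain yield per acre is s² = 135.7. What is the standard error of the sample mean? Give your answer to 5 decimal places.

Under SRS without replacement, Var(ȳ) = (1 − f)·s²/n with f = n/N = 3607/19174 = 0.18811933.
Var(ȳ) = (1 − 0.18811933)·135.7/3607 = 0.81188067·0.037621292 = 0.030544.
SE(ȳ) = √(0.030544) = 0.17477.

0.17477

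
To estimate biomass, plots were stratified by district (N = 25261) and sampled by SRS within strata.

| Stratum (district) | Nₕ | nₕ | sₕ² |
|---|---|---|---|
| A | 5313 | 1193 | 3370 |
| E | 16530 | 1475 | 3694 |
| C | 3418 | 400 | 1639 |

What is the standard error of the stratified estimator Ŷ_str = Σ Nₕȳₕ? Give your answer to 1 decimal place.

26969.4

Var(Ŷ_str) = Σₕ Nₕ²(1 − fₕ)sₕ²/nₕ.
A: 5313²·(1 − 1193/5313)·3370/1193 = 6.1833879 × 10^7.
E: 16530²·(1 − 1475/16530)·3694/1475 = 6.2324454 × 10^8.
C: 3418²·(1 − 400/3418)·1639/400 = 4.226786 × 10^7.
Sum = 7.2734628 × 10^8.
SE = √(7.2734628 × 10^8) = 26969.4.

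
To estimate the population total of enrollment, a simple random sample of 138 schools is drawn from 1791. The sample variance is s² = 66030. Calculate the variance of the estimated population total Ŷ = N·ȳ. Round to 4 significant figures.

Var(Ŷ) = N²·Var(ȳ) = N²·(1 − n/N)·s²/n.
f = 138/1791 = 0.07705193; Var(ȳ) = 0.92294807·66030/138 = 441.61059.
Var(Ŷ) = 1791² · 441.61059 = 1.4165459 × 10^9.

1.417 × 10^9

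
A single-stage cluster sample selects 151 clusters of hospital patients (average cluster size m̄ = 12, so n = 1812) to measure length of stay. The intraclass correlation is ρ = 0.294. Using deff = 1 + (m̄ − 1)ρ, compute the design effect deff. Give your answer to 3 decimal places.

deff = 1 + (12 − 1)·0.294 = 1 + 3.234 = 4.234.

4.234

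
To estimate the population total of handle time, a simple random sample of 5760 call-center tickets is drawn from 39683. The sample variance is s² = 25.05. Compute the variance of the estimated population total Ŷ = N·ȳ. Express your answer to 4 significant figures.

Var(Ŷ) = N²·Var(ȳ) = N²·(1 − n/N)·s²/n.
f = 5760/39683 = 0.14515032; Var(ȳ) = 0.85484968·25.05/5760 = 0.0037177057.
Var(Ŷ) = 39683² · 0.0037177057 = 5.8544217 × 10^6.

5.854 × 10^6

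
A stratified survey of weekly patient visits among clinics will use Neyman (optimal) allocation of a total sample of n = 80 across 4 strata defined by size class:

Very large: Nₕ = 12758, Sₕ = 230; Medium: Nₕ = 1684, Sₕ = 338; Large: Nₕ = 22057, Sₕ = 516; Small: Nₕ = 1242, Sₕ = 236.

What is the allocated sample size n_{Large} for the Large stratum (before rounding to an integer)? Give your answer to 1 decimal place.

60.0

Neyman allocation: nₕ = n·NₕSₕ / Σⱼ NⱼSⱼ.
Σ NⱼSⱼ = 12758·230 + 1684·338 + 22057·516 + 1242·236 = 1.5178056 × 10^7.
n_{Large} = 80·22057·516 / (1.5178056 × 10^7) = 60.0.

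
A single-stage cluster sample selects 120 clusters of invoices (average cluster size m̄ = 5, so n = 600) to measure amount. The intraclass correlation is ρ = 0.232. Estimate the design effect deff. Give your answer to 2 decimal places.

1.93

deff = 1 + (5 − 1)·0.232 = 1 + 0.928 = 1.928.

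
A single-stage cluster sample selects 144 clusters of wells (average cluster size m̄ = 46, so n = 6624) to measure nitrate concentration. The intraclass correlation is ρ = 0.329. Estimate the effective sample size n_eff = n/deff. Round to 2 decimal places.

deff = 1 + (46 − 1)·0.329 = 1 + 14.805 = 15.805.
n_eff = 6624 / 15.805 = 419.11.

419.11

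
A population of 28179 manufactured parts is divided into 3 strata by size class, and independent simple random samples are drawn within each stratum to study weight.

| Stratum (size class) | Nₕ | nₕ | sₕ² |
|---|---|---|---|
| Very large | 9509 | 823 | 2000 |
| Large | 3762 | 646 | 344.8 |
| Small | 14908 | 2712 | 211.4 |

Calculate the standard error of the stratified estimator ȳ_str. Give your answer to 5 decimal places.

0.52773

Var(ȳ_str) = Σₕ Wₕ²(1 − fₕ)sₕ²/nₕ with Wₕ = Nₕ/N, N = 28179.
Very large: Wₕ = 0.33744987; term = 0.33744987²·(1 − 0.08654958)·2000/823 = 0.25277474.
Large: Wₕ = 0.13350367; term = 0.13350367²·(1 − 0.17171717)·344.8/646 = 0.0078795211.
Small: Wₕ = 0.52904645; term = 0.52904645²·(1 − 0.18191575)·211.4/2712 = 0.017848468.
Sum = 0.27850273.
SE = √(0.27850273) = 0.52773.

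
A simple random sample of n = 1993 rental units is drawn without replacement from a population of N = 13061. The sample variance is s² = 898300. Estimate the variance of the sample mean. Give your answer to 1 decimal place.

Under SRS without replacement, Var(ȳ) = (1 − f)·s²/n with f = n/N = 1993/13061 = 0.15259169.
Var(ȳ) = (1 − 0.15259169)·898300/1993 = 0.84740831·450.72755 = 381.95027.

382.0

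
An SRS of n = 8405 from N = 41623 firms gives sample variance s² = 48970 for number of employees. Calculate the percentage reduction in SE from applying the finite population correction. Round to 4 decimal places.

10.6653

f = n/N = 8405/41623 = 0.20193162.
SE_no-fpc = √(s²/n) = 2.4137717; SE_fpc = √((1−f)s²/n) = 2.1563351.
Ratio = √(1−f) = 0.89334673. Reduction = 100·(1 − 0.89334673) = 10.6653%.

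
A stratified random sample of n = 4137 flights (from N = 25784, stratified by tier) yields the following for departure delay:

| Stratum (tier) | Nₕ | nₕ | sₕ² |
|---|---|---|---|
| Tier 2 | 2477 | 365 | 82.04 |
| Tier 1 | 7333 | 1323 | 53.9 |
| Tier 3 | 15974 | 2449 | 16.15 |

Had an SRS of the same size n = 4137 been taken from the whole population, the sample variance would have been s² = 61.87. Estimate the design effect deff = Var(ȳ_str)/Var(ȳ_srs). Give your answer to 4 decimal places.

Var(ȳ_str) = Σ Wₕ²(1−fₕ)sₕ²/nₕ with Wₕ = Nₕ/25784:
  Tier 2: (2477/25784)²·(1−365/2477)·82.04/365 = 0.0017686916
  Tier 1: (7333/25784)²·(1−1323/7333)·53.9/1323 = 0.0027007507
  Tier 3: (15974/25784)²·(1−2449/15974)·16.15/2449 = 0.0021430589
  → Var(ȳ_str) = 0.0066125012.
Var(ȳ_srs) = (1 − 4137/25784)·61.87/4137 = 0.012555731.
deff = 0.0066125012 / 0.012555731 = 0.5267.

0.5267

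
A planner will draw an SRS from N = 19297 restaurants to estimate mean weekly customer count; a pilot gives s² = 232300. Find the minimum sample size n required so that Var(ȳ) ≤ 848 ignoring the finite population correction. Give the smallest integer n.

Without fpc, n₀ = s²/D = 232300/848 = 273.9387.
Rounding up, n = 274.

274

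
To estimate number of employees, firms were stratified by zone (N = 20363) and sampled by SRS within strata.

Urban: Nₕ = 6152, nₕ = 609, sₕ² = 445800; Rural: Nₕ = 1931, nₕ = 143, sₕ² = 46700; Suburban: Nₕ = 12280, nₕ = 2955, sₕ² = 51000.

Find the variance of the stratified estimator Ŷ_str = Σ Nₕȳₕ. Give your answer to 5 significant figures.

2.8066 × 10^10

Var(Ŷ_str) = Σₕ Nₕ²(1 − fₕ)sₕ²/nₕ.
Urban: 6152²·(1 − 609/6152)·445800/609 = 2.4962264 × 10^10.
Rural: 1931²·(1 − 143/1931)·46700/143 = 1.1275366 × 10^9.
Suburban: 12280²·(1 − 2955/12280)·51000/2955 = 1.976332 × 10^9.
Sum = 2.8066133 × 10^10.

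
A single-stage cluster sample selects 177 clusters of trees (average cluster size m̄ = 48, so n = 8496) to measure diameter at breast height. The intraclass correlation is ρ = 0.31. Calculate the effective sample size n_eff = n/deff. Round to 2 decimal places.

deff = 1 + (48 − 1)·0.31 = 1 + 14.57 = 15.57.
n_eff = 8496 / 15.57 = 545.66.

545.66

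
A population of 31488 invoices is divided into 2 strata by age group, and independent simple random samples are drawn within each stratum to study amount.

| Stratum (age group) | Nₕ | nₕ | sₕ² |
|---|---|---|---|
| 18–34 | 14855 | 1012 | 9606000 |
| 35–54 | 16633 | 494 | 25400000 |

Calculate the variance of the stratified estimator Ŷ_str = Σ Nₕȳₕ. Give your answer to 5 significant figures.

Var(Ŷ_str) = Σₕ Nₕ²(1 − fₕ)sₕ²/nₕ.
18–34: 14855²·(1 − 1012/14855)·9606000/1012 = 1.9519332 × 10^12.
35–54: 16633²·(1 − 494/16633)·25400000/494 = 1.380238 × 10^13.
Sum = 1.5754313 × 10^13.

1.5754 × 10^13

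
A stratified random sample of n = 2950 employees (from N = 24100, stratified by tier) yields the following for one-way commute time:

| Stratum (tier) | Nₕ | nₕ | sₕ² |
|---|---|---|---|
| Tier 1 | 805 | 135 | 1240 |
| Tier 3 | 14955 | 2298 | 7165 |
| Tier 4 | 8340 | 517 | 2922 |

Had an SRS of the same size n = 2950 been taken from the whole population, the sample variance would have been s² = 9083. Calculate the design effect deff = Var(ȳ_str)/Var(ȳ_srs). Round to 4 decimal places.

Var(ȳ_str) = Σ Wₕ²(1−fₕ)sₕ²/nₕ with Wₕ = Nₕ/24100:
  Tier 1: (805/24100)²·(1−135/805)·1240/135 = 0.0085295185
  Tier 3: (14955/24100)²·(1−2298/14955)·7165/2298 = 1.01613
  Tier 4: (8340/24100)²·(1−517/8340)·2922/517 = 0.63488485
  → Var(ȳ_str) = 1.6595444.
Var(ȳ_srs) = (1 − 2950/24100)·9083/2950 = 2.7020951.
deff = 1.6595444 / 2.7020951 = 0.6142.

0.6142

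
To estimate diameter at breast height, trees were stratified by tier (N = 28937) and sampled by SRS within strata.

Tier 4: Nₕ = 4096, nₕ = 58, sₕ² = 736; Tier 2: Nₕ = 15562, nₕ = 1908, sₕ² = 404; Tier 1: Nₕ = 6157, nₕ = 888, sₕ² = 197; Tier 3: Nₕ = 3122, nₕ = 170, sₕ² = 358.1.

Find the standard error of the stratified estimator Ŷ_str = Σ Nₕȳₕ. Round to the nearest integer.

Var(Ŷ_str) = Σₕ Nₕ²(1 − fₕ)sₕ²/nₕ.
Tier 4: 4096²·(1 − 58/4096)·736/58 = 2.0988243 × 10^8.
Tier 2: 15562²·(1 − 1908/15562)·404/1908 = 4.4991275 × 10^7.
Tier 1: 6157²·(1 − 888/6157)·197/888 = 7.1969852 × 10^6.
Tier 3: 3122²·(1 − 170/3122)·358.1/170 = 1.9413536 × 10^7.
Sum = 2.8148423 × 10^8.
SE = √(2.8148423 × 10^8) = 16777.

16777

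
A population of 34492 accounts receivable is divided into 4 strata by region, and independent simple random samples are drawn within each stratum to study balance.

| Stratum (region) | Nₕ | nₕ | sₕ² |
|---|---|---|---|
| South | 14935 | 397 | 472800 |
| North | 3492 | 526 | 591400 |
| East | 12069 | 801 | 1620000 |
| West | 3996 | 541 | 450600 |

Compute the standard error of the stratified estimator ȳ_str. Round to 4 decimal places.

Var(ȳ_str) = Σₕ Wₕ²(1 − fₕ)sₕ²/nₕ with Wₕ = Nₕ/N, N = 34492.
South: Wₕ = 0.43299896; term = 0.43299896²·(1 − 0.02658185)·472800/397 = 217.35023.
North: Wₕ = 0.10124087; term = 0.10124087²·(1 − 0.15063001)·591400/526 = 9.7882308.
East: Wₕ = 0.34990722; term = 0.34990722²·(1 − 0.06636838)·1620000/801 = 231.18724.
West: Wₕ = 0.11585295; term = 0.11585295²·(1 − 0.13538539)·450600/541 = 9.6656418.
Sum = 467.99134.
SE = √(467.99134) = 21.6331.

21.6331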